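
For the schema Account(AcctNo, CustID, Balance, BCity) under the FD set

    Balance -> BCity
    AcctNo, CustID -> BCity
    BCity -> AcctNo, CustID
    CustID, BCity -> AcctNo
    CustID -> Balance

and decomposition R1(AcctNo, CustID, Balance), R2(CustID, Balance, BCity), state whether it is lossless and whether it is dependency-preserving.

lossless and dependency-preserving

Lossless test: (CustID, Balance)⁺ = {AcctNo, CustID, Balance, BCity}, which contains all of one fragment — lossless.
Dependency preservation: AcctNo, CustID → BCity; BCity → AcctNo, CustID; CustID, BCity → AcctNo are not contained in any single fragment, but the restricted closure of each left-hand side across the fragments still reaches the right-hand side; the remaining FDs each lie inside some fragment. All dependencies are preserved.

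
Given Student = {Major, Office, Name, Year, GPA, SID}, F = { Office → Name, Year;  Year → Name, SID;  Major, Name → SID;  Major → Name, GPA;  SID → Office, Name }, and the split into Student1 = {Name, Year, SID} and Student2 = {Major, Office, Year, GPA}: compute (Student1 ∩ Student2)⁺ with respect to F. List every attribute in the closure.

Office, Name, Year, SID

Student1 ∩ Student2 = {Year}.
Year → Name, SID applies, adding Name, SID
SID → Office, Name applies, adding Office
Closure: {Office, Name, Year, SID}.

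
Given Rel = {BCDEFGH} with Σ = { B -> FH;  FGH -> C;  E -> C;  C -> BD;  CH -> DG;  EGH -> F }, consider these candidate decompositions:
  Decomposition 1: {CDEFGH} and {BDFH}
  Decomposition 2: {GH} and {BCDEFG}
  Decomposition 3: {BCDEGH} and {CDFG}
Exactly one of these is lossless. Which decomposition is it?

Decomposition 1: common = {DFH}, closure = {DFH} → lossy.
Decomposition 2: common = {G}, closure = {G} → lossy.
Decomposition 3: common = {CDG}, closure = {BCDFGH} → lossless.

Decomposition 3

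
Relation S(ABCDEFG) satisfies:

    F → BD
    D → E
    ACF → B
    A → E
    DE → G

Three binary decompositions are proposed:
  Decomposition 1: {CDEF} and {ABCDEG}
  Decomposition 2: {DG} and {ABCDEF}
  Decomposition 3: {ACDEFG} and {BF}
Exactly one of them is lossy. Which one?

Decomposition 1

Decomposition 1: common = {CDE}, closure = {CDEG} → lossy.
Decomposition 2: common = {D}, closure = {DEG} → lossless.
Decomposition 3: common = {F}, closure = {BDEFG} → lossless.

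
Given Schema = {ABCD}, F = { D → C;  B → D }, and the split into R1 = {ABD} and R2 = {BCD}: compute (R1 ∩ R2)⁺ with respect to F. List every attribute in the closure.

BCD

R1 ∩ R2 = {BD}.
D → C applies, adding C
Closure: {BCD}.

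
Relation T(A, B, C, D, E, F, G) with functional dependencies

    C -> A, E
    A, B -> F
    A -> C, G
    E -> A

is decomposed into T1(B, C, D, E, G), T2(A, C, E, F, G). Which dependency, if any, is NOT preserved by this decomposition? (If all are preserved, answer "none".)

Check A, B → F: no single fragment contains all of {A, B, F}, and the restricted closure of {A, B} across the fragments never reaches {F}.
C → A, E is preserved.
A → C, G is preserved.
E → A is preserved.

A, B -> F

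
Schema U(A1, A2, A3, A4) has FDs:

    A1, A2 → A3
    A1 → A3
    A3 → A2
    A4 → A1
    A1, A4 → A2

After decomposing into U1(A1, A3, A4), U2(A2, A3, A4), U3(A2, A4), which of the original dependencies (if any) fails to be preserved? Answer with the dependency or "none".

none

A1, A2 → A3: restricted closure across fragments reaches A3.
A1 → A3 lies within U1.
A3 → A2 lies within U2.
A4 → A1 lies within U1.
A1, A4 → A2: restricted closure across fragments reaches A2.
Every dependency is enforceable on the fragments, so the decomposition is dependency-preserving.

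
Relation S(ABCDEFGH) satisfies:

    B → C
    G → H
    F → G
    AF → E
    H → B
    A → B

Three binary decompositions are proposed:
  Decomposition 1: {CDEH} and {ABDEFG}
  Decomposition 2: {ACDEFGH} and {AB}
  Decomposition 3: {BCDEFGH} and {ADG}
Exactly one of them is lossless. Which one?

Decomposition 1: common = {DE}, closure = {DE} → lossy.
Decomposition 2: common = {A}, closure = {ABC} → lossless.
Decomposition 3: common = {DG}, closure = {BCDGH} → lossy.

Decomposition 2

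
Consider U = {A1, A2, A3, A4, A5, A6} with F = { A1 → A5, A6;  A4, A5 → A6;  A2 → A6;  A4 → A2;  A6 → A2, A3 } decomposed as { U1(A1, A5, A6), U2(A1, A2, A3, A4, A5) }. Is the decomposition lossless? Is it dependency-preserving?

lossless but not dependency-preserving

Lossless test: (A1, A5)⁺ = {A1, A2, A3, A5, A6}, which contains all of one fragment — lossless.
Dependency preservation: the restricted closure of {A4, A5} across the fragments never reaches {A6}, so A4, A5 → A6 cannot be enforced without a join — not preserved.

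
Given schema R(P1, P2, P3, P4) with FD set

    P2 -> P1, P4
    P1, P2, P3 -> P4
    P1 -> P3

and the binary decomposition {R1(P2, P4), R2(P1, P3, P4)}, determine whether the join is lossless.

Common attributes: R1 ∩ R2 = {P4}.
No dependency enlarges {P4}, so (P4)⁺ = {P4}.
The closure contains neither all of R1 = {P2, P4} nor all of R2 = {P1, P3, P4}, so the common attributes are not a superkey of either fragment. The join is lossy.

No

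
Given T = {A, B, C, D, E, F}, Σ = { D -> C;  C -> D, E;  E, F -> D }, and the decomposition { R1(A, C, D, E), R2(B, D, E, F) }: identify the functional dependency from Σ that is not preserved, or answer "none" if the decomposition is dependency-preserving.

D → C lies within R1.
C → D, E lies within R1.
E, F → D lies within R2.
Every dependency is enforceable on the fragments, so the decomposition is dependency-preserving.

none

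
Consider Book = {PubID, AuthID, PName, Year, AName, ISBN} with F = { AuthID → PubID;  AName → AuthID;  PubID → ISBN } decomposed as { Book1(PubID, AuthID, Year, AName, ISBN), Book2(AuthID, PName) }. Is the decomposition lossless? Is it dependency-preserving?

Lossless test: (AuthID)⁺ = {PubID, AuthID, ISBN}, which is a superkey of neither fragment — lossy.
Dependency preservation: every FD's attributes lie within a single fragment, so each can be enforced locally — preserved.

lossy but dependency-preserving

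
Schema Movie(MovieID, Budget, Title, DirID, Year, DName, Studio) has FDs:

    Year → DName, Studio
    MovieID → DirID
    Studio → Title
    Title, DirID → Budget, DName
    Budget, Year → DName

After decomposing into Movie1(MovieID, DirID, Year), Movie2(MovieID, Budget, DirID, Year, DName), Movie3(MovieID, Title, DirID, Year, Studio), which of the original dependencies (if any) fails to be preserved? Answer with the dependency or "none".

Title, DirID → Budget, DName

Check Title, DirID → Budget, DName: no single fragment contains all of {Budget, Title, DirID, DName}, and the restricted closure of {Title, DirID} across the fragments never reaches {Budget, DName}.
Year → DName, Studio is preserved.
MovieID → DirID is preserved.
Studio → Title is preserved.
Budget, Year → DName is preserved.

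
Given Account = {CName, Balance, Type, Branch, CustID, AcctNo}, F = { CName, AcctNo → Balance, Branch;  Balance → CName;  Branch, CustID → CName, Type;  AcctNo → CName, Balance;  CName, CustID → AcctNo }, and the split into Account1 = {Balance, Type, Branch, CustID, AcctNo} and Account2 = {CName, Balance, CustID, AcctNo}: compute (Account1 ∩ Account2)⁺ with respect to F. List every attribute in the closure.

CName, Balance, Type, Branch, CustID, AcctNo

Account1 ∩ Account2 = {Balance, CustID, AcctNo}.
Balance → CName applies, adding CName
CName, AcctNo → Balance, Branch applies, adding Branch
Branch, CustID → CName, Type applies, adding Type
Closure: {CName, Balance, Type, Branch, CustID, AcctNo}.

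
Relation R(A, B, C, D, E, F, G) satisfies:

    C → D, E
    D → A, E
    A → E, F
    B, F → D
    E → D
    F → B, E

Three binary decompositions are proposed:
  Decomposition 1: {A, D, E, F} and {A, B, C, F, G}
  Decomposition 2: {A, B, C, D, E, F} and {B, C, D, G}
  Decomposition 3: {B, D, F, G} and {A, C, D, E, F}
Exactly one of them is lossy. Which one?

Decomposition 3

Decomposition 1: common = {A, F}, closure = {A, B, D, E, F} → lossless.
Decomposition 2: common = {B, C, D}, closure = {A, B, C, D, E, F} → lossless.
Decomposition 3: common = {D, F}, closure = {A, B, D, E, F} → lossy.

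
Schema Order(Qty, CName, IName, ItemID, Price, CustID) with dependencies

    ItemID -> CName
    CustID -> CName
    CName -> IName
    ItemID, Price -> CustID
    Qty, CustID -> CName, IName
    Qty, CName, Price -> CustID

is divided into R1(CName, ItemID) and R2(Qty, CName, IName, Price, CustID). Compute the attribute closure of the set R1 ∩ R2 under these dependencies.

CName, IName

R1 ∩ R2 = {CName}.
CName → IName applies, adding IName
Closure: {CName, IName}.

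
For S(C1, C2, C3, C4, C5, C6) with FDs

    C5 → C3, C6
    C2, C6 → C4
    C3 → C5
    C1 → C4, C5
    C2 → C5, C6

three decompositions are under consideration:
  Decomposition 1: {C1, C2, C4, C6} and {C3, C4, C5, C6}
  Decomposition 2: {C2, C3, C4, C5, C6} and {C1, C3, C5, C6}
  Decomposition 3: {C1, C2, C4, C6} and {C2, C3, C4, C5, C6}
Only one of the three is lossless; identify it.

Decomposition 3

Decomposition 1: common = {C4, C6}, closure = {C4, C6} → lossy.
Decomposition 2: common = {C3, C5, C6}, closure = {C3, C5, C6} → lossy.
Decomposition 3: common = {C2, C4, C6}, closure = {C2, C3, C4, C5, C6} → lossless.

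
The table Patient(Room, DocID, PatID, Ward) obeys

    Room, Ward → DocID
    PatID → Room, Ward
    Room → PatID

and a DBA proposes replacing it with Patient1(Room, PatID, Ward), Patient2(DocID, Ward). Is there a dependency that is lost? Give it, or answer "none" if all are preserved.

Room, Ward → DocID

Check Room, Ward → DocID: no single fragment contains all of {Room, DocID, Ward}, and the restricted closure of {Room, Ward} across the fragments never reaches {DocID}.
PatID → Room, Ward is preserved.
Room → PatID is preserved.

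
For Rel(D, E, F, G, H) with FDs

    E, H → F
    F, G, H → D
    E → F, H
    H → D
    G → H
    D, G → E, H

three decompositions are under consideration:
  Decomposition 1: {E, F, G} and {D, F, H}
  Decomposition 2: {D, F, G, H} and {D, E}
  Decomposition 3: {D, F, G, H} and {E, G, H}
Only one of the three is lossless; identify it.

Decomposition 3

Decomposition 1: common = {F}, closure = {F} → lossy.
Decomposition 2: common = {D}, closure = {D} → lossy.
Decomposition 3: common = {G, H}, closure = {D, E, F, G, H} → lossless.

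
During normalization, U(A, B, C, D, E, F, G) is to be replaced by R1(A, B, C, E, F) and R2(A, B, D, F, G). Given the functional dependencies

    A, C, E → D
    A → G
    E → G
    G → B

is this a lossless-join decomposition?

Common attributes: R1 ∩ R2 = {A, B, F}.
Closure of {A, B, F}: A → G applies, adding G. So (A, B, F)⁺ = {A, B, F, G}.
The closure contains neither all of R1 = {A, B, C, E, F} nor all of R2 = {A, B, D, F, G}, so the common attributes are not a superkey of either fragment. The join is lossy.

No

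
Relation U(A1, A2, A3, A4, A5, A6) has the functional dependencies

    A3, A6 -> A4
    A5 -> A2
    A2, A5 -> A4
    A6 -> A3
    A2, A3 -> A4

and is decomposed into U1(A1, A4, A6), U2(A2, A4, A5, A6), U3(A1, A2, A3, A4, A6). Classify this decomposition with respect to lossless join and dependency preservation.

lossy but dependency-preserving

Lossless test (chase): Rows 1 and 2 agree on A6; apply A6→A3 and equate their A3 entries. Rows 1 and 3 agree on A6; apply A6→A3 and equate their A3 entries. No row becomes fully distinguished — the join is lossy.
Dependency preservation: every FD's attributes lie within a single fragment, so each can be enforced locally — preserved.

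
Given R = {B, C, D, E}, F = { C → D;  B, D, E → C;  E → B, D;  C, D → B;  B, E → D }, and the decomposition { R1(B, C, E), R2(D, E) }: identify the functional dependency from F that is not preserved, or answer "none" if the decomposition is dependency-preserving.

Check C → D: no single fragment contains all of {C, D}, and the restricted closure of {C} across the fragments never reaches {D}.
B, D, E → C is preserved.
E → B, D is preserved.
C, D → B is preserved.
B, E → D is preserved.

C → D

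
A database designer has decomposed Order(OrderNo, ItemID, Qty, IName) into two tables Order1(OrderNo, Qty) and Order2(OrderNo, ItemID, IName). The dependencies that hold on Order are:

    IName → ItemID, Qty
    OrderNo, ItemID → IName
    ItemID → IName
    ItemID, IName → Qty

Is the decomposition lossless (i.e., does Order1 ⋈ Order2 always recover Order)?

Common attributes: Order1 ∩ Order2 = {OrderNo}.
No dependency enlarges {OrderNo}, so (OrderNo)⁺ = {OrderNo}.
The closure contains neither all of Order1 = {OrderNo, Qty} nor all of Order2 = {OrderNo, ItemID, IName}, so the common attributes are not a superkey of either fragment. The join is lossy.

No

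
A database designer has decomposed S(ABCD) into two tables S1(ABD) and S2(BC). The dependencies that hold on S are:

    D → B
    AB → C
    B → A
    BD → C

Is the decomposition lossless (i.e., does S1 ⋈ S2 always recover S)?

Common attributes: S1 ∩ S2 = {B}.
Closure of {B}: B → A applies, adding A; AB → C applies, adding C. So (B)⁺ = {ABC}.
This closure contains every attribute of S2, so S1 ∩ S2 → S2. The join is lossless.

Yes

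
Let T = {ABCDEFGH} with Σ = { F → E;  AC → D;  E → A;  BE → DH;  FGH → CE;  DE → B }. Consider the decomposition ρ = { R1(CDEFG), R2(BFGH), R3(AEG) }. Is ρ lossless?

No

Chase test. Columns are ABCDEFGH; row i has aⱼ where attribute j ∈ Ri, else bᵢⱼ.
Initial tableau (one row per fragment):
  row 1: b11 b12 a3 a4 a5 a6 a7 b18
  row 2: b21 a2 b23 b24 b25 a6 a7 a8
  row 3: a1 b32 b33 b34 a5 b36 a7 b38
Rows 1 and 2 agree on F; apply F→E and equate their E entries.
Rows 1 and 2 agree on E; apply E→A and equate their A entries.
Rows 1 and 3 agree on E; apply E→A and equate their A entries.
No row becomes fully distinguished — the join is lossy.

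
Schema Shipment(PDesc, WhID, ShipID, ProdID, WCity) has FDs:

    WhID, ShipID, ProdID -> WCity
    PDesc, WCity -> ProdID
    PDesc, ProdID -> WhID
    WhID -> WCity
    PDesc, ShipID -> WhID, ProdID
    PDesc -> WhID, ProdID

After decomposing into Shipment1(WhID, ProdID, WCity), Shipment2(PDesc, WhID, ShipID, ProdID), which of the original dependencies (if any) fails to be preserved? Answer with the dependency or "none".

WhID, ShipID, ProdID → WCity: restricted closure across fragments reaches WCity.
PDesc, WCity → ProdID: restricted closure across fragments reaches ProdID.
PDesc, ProdID → WhID lies within Shipment2.
WhID → WCity lies within Shipment1.
PDesc, ShipID → WhID, ProdID lies within Shipment2.
PDesc → WhID, ProdID lies within Shipment2.
Every dependency is enforceable on the fragments, so the decomposition is dependency-preserving.

none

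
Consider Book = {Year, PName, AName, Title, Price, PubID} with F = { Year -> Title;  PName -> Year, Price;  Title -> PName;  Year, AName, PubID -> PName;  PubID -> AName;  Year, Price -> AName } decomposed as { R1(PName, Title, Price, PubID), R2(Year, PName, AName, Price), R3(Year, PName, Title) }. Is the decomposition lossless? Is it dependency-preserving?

lossless but not dependency-preserving

Lossless test (chase): Rows 2 and 3 agree on Year; apply Year→Title and equate their Title entries. Rows 1 and 2 agree on PName; apply PName→Year, Price and equate their Year, Price entries. Rows 1 and 3 agree on PName; apply PName→Year, Price and equate their Year, Price entries. Rows 1 and 2 agree on Year, Price; apply Year, Price→AName and equate their AName entries. Rows 1 and 3 agree on Year, Price; apply Year, Price→AName and equate their AName entries. Row 1 is now all distinguished symbols — the join is lossless.
Dependency preservation: the restricted closure of {PubID} across the fragments never reaches {AName}, so PubID → AName cannot be enforced without a join — not preserved.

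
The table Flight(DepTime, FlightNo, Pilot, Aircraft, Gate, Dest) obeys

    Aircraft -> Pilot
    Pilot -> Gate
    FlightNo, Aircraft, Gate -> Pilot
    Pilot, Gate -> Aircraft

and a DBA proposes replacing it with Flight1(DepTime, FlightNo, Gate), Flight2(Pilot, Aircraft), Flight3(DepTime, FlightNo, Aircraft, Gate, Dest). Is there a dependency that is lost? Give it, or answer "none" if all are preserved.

Aircraft → Pilot lies within Flight2.
Pilot → Gate: restricted closure across fragments reaches Gate.
FlightNo, Aircraft, Gate → Pilot: restricted closure across fragments reaches Pilot.
Pilot, Gate → Aircraft: restricted closure across fragments reaches Aircraft.
Every dependency is enforceable on the fragments, so the decomposition is dependency-preserving.

none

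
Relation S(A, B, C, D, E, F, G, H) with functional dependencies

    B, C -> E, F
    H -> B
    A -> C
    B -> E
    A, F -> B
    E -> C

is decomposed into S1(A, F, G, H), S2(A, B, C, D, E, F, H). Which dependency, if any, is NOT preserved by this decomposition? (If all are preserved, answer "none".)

none

B, C → E, F lies within S2.
H → B lies within S2.
A → C lies within S2.
B → E lies within S2.
A, F → B lies within S2.
E → C lies within S2.
Every dependency is enforceable on the fragments, so the decomposition is dependency-preserving.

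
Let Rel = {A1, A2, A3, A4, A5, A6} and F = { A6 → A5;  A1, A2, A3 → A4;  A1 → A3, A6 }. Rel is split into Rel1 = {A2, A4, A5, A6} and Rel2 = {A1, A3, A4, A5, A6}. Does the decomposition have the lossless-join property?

No

Common attributes: Rel1 ∩ Rel2 = {A4, A5, A6}.
No dependency enlarges {A4, A5, A6}, so (A4, A5, A6)⁺ = {A4, A5, A6}.
The closure contains neither all of Rel1 = {A2, A4, A5, A6} nor all of Rel2 = {A1, A3, A4, A5, A6}, so the common attributes are not a superkey of either fragment. The join is lossy.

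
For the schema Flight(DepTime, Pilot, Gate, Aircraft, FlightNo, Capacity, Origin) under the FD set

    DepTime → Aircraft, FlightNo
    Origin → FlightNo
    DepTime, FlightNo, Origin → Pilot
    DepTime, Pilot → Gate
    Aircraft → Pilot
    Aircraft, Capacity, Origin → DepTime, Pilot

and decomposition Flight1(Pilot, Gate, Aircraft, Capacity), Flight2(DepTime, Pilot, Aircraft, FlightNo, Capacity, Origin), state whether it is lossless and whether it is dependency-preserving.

Lossless test: (Pilot, Aircraft, Capacity)⁺ = {Pilot, Aircraft, Capacity}, which is a superkey of neither fragment — lossy.
Dependency preservation: the restricted closure of {DepTime, Pilot} across the fragments never reaches {Gate}, so DepTime, Pilot → Gate cannot be enforced without a join — not preserved.

lossy and not dependency-preserving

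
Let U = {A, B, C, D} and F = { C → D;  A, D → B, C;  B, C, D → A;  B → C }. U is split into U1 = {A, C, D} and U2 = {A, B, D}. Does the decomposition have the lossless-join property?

Common attributes: U1 ∩ U2 = {A, D}.
Closure of {A, D}: A, D → B, C applies, adding B, C. So (A, D)⁺ = {A, B, C, D}.
This closure contains every attribute of U1, so U1 ∩ U2 → U1. The join is lossless.

Yes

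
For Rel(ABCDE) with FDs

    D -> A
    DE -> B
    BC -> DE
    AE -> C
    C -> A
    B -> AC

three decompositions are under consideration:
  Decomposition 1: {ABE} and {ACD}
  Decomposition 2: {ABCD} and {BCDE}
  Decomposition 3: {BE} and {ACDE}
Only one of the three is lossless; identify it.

Decomposition 2

Decomposition 1: common = {A}, closure = {A} → lossy.
Decomposition 2: common = {BCD}, closure = {ABCDE} → lossless.
Decomposition 3: common = {E}, closure = {E} → lossy.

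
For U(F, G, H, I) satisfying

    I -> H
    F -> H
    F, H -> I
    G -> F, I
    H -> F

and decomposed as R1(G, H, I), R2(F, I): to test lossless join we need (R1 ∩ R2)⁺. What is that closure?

F, H, I

R1 ∩ R2 = {I}.
I → H applies, adding H
H → F applies, adding F
Closure: {F, H, I}.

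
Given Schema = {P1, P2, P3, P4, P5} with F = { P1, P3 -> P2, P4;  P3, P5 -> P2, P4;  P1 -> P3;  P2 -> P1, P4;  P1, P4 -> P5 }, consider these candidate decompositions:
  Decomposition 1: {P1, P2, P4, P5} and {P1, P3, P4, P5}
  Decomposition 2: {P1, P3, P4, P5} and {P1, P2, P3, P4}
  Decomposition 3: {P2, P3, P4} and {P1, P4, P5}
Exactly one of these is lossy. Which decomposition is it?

Decomposition 1: common = {P1, P4, P5}, closure = {P1, P2, P3, P4, P5} → lossless.
Decomposition 2: common = {P1, P3, P4}, closure = {P1, P2, P3, P4, P5} → lossless.
Decomposition 3: common = {P4}, closure = {P4} → lossy.

Decomposition 3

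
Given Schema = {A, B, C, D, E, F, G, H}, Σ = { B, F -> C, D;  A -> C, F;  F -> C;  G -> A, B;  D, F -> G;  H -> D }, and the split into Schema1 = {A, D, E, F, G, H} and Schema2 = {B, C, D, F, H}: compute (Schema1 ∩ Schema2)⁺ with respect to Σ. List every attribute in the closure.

Schema1 ∩ Schema2 = {D, F, H}.
F → C applies, adding C
D, F → G applies, adding G
G → A, B applies, adding A, B
Closure: {A, B, C, D, F, G, H}.

A, B, C, D, F, G, H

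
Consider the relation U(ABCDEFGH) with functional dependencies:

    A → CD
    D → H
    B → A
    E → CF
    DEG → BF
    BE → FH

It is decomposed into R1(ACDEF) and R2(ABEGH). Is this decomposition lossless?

Common attributes: R1 ∩ R2 = {AE}.
Closure of {AE}: A → CD applies, adding CD; D → H applies, adding H; E → CF applies, adding F. So (AE)⁺ = {ACDEFH}.
This closure contains every attribute of R1, so R1 ∩ R2 → R1. The join is lossless.

Yes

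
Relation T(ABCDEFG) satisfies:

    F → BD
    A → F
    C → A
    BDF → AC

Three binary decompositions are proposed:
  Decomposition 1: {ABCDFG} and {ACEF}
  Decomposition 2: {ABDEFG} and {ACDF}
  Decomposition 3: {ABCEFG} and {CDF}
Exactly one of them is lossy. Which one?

Decomposition 1

Decomposition 1: common = {ACF}, closure = {ABCDF} → lossy.
Decomposition 2: common = {ADF}, closure = {ABCDF} → lossless.
Decomposition 3: common = {CF}, closure = {ABCDF} → lossless.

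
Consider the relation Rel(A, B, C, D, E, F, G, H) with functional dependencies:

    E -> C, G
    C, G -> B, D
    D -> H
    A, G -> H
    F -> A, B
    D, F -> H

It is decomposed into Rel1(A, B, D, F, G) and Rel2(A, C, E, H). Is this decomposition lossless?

No

Common attributes: Rel1 ∩ Rel2 = {A}.
No dependency enlarges {A}, so (A)⁺ = {A}.
The closure contains neither all of Rel1 = {A, B, D, F, G} nor all of Rel2 = {A, C, E, H}, so the common attributes are not a superkey of either fragment. The join is lossy.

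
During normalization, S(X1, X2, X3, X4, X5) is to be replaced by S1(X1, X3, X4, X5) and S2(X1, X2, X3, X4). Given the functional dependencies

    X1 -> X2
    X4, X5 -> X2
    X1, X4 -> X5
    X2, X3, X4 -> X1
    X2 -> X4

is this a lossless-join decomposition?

Yes

Common attributes: S1 ∩ S2 = {X1, X3, X4}.
Closure of {X1, X3, X4}: X1 → X2 applies, adding X2; X1, X4 → X5 applies, adding X5. So (X1, X3, X4)⁺ = {X1, X2, X3, X4, X5}.
This closure contains every attribute of S1, so S1 ∩ S2 → S1. The join is lossless.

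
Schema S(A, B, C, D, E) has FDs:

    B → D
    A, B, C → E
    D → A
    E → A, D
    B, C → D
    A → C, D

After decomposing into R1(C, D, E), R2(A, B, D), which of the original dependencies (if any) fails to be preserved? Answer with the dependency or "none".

A, B, C → E

Check A, B, C → E: no single fragment contains all of {A, B, C, E}, and the restricted closure of {A, B, C} across the fragments never reaches {E}.
B → D is preserved.
D → A is preserved.
E → A, D is preserved.
B, C → D is preserved.
A → C, D is preserved.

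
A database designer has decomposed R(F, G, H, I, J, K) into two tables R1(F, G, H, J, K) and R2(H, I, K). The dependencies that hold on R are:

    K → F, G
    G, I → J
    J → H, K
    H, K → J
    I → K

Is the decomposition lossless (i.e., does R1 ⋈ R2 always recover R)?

Common attributes: R1 ∩ R2 = {H, K}.
Closure of {H, K}: K → F, G applies, adding F, G; H, K → J applies, adding J. So (H, K)⁺ = {F, G, H, J, K}.
This closure contains every attribute of R1, so R1 ∩ R2 → R1. The join is lossless.

Yes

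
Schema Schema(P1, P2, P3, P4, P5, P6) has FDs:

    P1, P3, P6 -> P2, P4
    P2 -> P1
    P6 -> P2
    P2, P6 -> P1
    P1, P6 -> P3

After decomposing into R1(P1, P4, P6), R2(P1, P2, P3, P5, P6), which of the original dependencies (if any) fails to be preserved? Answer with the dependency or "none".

P1, P3, P6 → P2, P4: restricted closure across fragments reaches P2, P4.
P2 → P1 lies within R2.
P6 → P2 lies within R2.
P2, P6 → P1 lies within R2.
P1, P6 → P3 lies within R2.
Every dependency is enforceable on the fragments, so the decomposition is dependency-preserving.

none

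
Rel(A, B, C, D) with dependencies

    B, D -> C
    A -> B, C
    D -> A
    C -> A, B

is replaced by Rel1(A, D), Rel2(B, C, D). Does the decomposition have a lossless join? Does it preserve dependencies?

lossless but not dependency-preserving

Lossless test: (D)⁺ = {A, B, C, D}, which contains all of one fragment — lossless.
Dependency preservation: the restricted closure of {A} across the fragments never reaches {B, C}, so A → B, C cannot be enforced without a join — not preserved.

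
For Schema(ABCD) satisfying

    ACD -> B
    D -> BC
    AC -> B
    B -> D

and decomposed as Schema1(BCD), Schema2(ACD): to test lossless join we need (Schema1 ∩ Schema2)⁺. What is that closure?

Schema1 ∩ Schema2 = {CD}.
D → BC applies, adding B
Closure: {BCD}.

BCD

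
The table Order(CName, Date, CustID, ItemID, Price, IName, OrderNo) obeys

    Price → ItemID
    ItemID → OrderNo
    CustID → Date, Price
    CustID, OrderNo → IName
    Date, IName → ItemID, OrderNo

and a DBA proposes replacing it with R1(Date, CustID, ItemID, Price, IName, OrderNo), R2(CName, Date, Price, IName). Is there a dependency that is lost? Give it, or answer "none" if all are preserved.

none

Price → ItemID lies within R1.
ItemID → OrderNo lies within R1.
CustID → Date, Price lies within R1.
CustID, OrderNo → IName lies within R1.
Date, IName → ItemID, OrderNo lies within R1.
Every dependency is enforceable on the fragments, so the decomposition is dependency-preserving.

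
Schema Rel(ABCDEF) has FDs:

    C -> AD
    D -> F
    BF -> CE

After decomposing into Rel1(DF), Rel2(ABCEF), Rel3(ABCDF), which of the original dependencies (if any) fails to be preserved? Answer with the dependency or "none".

none

C → AD lies within Rel3.
D → F lies within Rel1.
BF → CE lies within Rel2.
Every dependency is enforceable on the fragments, so the decomposition is dependency-preserving.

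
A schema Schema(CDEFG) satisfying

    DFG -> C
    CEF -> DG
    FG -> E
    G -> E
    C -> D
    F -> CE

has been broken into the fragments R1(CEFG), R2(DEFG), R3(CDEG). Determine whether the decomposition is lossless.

Yes

Chase test. Columns are CDEFG; row i has aⱼ where attribute j ∈ Ri, else bᵢⱼ.
Initial tableau (one row per fragment):
  row 1: a1 b12 a3 a4 a5
  row 2: b21 a2 a3 a4 a5
  row 3: a1 a2 a3 b34 a5
Rows 1 and 3 agree on C; apply C→D and equate their D entries.
Rows 1 and 2 agree on F; apply F→CE and equate their CE entries.
Row 1 is now all distinguished symbols — the join is lossless.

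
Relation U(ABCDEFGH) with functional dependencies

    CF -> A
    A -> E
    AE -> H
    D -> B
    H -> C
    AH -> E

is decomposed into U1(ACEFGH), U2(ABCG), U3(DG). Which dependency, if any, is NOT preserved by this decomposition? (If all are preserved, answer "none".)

Check D → B: no single fragment contains all of {BD}, and the restricted closure of {D} across the fragments never reaches {B}.
CF → A is preserved.
A → E is preserved.
AE → H is preserved.
H → C is preserved.
AH → E is preserved.

D -> B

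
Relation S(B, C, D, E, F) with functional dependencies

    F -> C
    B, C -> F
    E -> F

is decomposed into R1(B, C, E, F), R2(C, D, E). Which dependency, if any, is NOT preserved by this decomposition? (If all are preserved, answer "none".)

none

F → C lies within R1.
B, C → F lies within R1.
E → F lies within R1.
Every dependency is enforceable on the fragments, so the decomposition is dependency-preserving.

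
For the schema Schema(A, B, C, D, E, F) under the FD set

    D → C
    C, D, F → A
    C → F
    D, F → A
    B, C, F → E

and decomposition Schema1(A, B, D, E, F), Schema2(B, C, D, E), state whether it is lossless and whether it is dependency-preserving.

lossless but not dependency-preserving

Lossless test: (B, D, E)⁺ = {A, B, C, D, E, F}, which contains all of one fragment — lossless.
Dependency preservation: the restricted closure of {C} across the fragments never reaches {F}, so C → F cannot be enforced without a join — not preserved.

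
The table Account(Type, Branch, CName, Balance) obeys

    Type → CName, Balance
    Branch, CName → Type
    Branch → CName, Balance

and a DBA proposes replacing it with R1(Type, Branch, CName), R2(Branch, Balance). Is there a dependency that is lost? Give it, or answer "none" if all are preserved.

Type → CName, Balance

Check Type → CName, Balance: no single fragment contains all of {Type, CName, Balance}, and the restricted closure of {Type} across the fragments never reaches {CName, Balance}.
Branch, CName → Type is preserved.
Branch → CName, Balance is preserved.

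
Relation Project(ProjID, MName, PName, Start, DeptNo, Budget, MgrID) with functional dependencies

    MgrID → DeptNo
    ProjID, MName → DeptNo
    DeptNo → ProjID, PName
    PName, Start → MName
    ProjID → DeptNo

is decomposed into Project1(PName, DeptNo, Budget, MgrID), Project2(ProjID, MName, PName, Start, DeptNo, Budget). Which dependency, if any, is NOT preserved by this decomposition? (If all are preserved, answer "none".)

none

MgrID → DeptNo lies within Project1.
ProjID, MName → DeptNo lies within Project2.
DeptNo → ProjID, PName lies within Project2.
PName, Start → MName lies within Project2.
ProjID → DeptNo lies within Project2.
Every dependency is enforceable on the fragments, so the decomposition is dependency-preserving.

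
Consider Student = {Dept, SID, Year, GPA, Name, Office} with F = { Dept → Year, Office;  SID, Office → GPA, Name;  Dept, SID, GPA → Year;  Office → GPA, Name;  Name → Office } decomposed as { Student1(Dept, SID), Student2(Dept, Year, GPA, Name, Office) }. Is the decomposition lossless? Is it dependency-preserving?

lossless and dependency-preserving

Lossless test: (Dept)⁺ = {Dept, Year, GPA, Name, Office}, which contains all of one fragment — lossless.
Dependency preservation: SID, Office → GPA, Name; Dept, SID, GPA → Year are not contained in any single fragment, but the restricted closure of each left-hand side across the fragments still reaches the right-hand side; the remaining FDs each lie inside some fragment. All dependencies are preserved.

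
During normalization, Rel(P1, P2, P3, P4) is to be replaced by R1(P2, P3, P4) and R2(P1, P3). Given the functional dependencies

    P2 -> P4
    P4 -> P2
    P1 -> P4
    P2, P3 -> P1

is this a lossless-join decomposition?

No

Common attributes: R1 ∩ R2 = {P3}.
No dependency enlarges {P3}, so (P3)⁺ = {P3}.
The closure contains neither all of R1 = {P2, P3, P4} nor all of R2 = {P1, P3}, so the common attributes are not a superkey of either fragment. The join is lossy.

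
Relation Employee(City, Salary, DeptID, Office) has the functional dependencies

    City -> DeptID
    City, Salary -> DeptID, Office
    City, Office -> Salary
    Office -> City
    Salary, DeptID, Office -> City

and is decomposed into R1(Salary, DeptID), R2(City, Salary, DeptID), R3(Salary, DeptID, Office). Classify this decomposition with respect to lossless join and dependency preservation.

Lossless test (chase): applying each FD to every pair of rows produces no changes in the tableau, so no row becomes fully distinguished — the join is lossy.
Dependency preservation: the restricted closure of {City, Salary} across the fragments never reaches {DeptID, Office}, so City, Salary → DeptID, Office cannot be enforced without a join — not preserved.

lossy and not dependency-preserving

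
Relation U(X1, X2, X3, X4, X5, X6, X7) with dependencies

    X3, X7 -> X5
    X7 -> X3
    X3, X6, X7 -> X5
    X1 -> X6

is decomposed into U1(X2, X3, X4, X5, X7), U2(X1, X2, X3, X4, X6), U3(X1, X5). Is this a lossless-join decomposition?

No

Chase test. Columns are X1, X2, X3, X4, X5, X6, X7; row i has aⱼ where attribute j ∈ Ui, else bᵢⱼ.
Initial tableau (one row per fragment):
  row 1: b11 a2 a3 a4 a5 b16 a7
  row 2: a1 a2 a3 a4 b25 a6 b27
  row 3: a1 b32 b33 b34 a5 b36 b37
Rows 2 and 3 agree on X1; apply X1→X6 and equate their X6 entries.
No row becomes fully distinguished — the join is lossy.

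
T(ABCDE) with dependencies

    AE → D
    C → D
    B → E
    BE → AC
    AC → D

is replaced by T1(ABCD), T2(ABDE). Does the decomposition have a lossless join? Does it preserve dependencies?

lossless and dependency-preserving

Lossless test: (ABD)⁺ = {ABCDE}, which contains all of one fragment — lossless.
Dependency preservation: BE → AC is not contained in any single fragment, but the restricted closure of its left-hand side across the fragments still reaches the right-hand side; the remaining FDs each lie inside some fragment. All dependencies are preserved.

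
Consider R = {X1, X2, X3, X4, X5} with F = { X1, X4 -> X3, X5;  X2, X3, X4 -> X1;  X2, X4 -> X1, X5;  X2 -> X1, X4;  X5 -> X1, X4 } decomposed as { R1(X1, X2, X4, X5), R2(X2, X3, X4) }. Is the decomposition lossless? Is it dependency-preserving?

Lossless test: (X2, X4)⁺ = {X1, X2, X3, X4, X5}, which contains all of one fragment — lossless.
Dependency preservation: the restricted closure of {X1, X4} across the fragments never reaches {X3, X5}, so X1, X4 → X3, X5 cannot be enforced without a join — not preserved.

lossless but not dependency-preserving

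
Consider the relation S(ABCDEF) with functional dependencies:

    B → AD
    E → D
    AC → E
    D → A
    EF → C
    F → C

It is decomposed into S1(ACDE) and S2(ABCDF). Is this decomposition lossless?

Yes

Common attributes: S1 ∩ S2 = {ACD}.
Closure of {ACD}: AC → E applies, adding E. So (ACD)⁺ = {ACDE}.
This closure contains every attribute of S1, so S1 ∩ S2 → S1. The join is lossless.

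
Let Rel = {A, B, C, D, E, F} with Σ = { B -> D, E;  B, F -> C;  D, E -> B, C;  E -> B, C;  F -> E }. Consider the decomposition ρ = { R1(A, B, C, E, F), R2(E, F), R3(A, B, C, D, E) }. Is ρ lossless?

Chase test. Columns are A, B, C, D, E, F; row i has aⱼ where attribute j ∈ Ri, else bᵢⱼ.
Initial tableau (one row per fragment):
  row 1: a1 a2 a3 b14 a5 a6
  row 2: b21 b22 b23 b24 a5 a6
  row 3: a1 a2 a3 a4 a5 b36
Rows 1 and 3 agree on B; apply B→D, E and equate their D, E entries.
Rows 1 and 2 agree on E; apply E→B, C and equate their B, C entries.
Rows 1 and 2 agree on B; apply B→D, E and equate their D, E entries.
Row 1 is now all distinguished symbols — the join is lossless.

Yes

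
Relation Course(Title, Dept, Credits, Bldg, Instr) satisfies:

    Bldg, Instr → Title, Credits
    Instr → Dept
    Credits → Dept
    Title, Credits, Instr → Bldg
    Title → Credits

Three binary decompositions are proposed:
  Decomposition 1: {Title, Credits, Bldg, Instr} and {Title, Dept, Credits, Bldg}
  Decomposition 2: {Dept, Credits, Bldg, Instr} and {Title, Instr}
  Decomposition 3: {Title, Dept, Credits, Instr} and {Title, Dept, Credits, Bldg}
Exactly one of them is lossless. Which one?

Decomposition 1: common = {Title, Credits, Bldg}, closure = {Title, Dept, Credits, Bldg} → lossless.
Decomposition 2: common = {Instr}, closure = {Dept, Instr} → lossy.
Decomposition 3: common = {Title, Dept, Credits}, closure = {Title, Dept, Credits} → lossy.

Decomposition 1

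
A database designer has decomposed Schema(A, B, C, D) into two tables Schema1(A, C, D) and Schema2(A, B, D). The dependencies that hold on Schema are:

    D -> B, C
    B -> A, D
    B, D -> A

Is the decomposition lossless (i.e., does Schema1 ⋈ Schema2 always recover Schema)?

Common attributes: Schema1 ∩ Schema2 = {A, D}.
Closure of {A, D}: D → B, C applies, adding B, C. So (A, D)⁺ = {A, B, C, D}.
This closure contains every attribute of Schema1, so Schema1 ∩ Schema2 → Schema1. The join is lossless.

Yes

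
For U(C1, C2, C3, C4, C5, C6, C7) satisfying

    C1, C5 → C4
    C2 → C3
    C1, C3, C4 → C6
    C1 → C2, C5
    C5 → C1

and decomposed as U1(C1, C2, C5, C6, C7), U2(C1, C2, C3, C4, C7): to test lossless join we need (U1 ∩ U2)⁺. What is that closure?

C1, C2, C3, C4, C5, C6, C7

U1 ∩ U2 = {C1, C2, C7}.
C2 → C3 applies, adding C3
C1 → C2, C5 applies, adding C5
C1, C5 → C4 applies, adding C4
C1, C3, C4 → C6 applies, adding C6
Closure: {C1, C2, C3, C4, C5, C6, C7}.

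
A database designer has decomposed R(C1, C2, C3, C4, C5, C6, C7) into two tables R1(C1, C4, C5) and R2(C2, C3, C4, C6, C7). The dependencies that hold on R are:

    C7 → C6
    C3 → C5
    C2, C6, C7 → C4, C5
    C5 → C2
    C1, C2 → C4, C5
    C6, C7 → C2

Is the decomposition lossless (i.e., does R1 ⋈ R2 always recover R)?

Common attributes: R1 ∩ R2 = {C4}.
No dependency enlarges {C4}, so (C4)⁺ = {C4}.
The closure contains neither all of R1 = {C1, C4, C5} nor all of R2 = {C2, C3, C4, C6, C7}, so the common attributes are not a superkey of either fragment. The join is lossy.

No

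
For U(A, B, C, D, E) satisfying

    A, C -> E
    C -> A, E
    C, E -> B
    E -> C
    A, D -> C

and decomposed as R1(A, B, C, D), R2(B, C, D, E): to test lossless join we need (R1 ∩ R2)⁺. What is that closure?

A, B, C, D, E

R1 ∩ R2 = {B, C, D}.
C → A, E applies, adding A, E
Closure: {A, B, C, D, E}.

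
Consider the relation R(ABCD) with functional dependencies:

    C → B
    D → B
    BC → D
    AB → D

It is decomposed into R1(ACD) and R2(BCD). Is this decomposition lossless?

Common attributes: R1 ∩ R2 = {CD}.
Closure of {CD}: C → B applies, adding B. So (CD)⁺ = {BCD}.
This closure contains every attribute of R2, so R1 ∩ R2 → R2. The join is lossless.

Yes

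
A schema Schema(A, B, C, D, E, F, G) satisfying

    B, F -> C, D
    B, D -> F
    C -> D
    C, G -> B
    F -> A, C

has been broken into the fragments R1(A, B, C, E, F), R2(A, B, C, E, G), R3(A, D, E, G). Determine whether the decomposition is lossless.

Chase test. Columns are A, B, C, D, E, F, G; row i has aⱼ where attribute j ∈ Ri, else bᵢⱼ.
Initial tableau (one row per fragment):
  row 1: a1 a2 a3 b14 a5 a6 b17
  row 2: a1 a2 a3 b24 a5 b26 a7
  row 3: a1 b32 b33 a4 a5 b36 a7
Rows 1 and 2 agree on C; apply C→D and equate their D entries.
Rows 1 and 2 agree on B, D; apply B, D→F and equate their F entries.
No row becomes fully distinguished — the join is lossy.

No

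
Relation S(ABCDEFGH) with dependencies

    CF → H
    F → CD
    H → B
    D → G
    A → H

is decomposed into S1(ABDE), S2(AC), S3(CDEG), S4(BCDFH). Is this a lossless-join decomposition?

No

Chase test. Columns are ABCDEFGH; row i has aⱼ where attribute j ∈ Si, else bᵢⱼ.
Initial tableau (one row per fragment):
  row 1: a1 a2 b13 a4 a5 b16 b17 b18
  row 2: a1 b22 a3 b24 b25 b26 b27 b28
  row 3: b31 b32 a3 a4 a5 b36 a7 b38
  row 4: b41 a2 a3 a4 b45 a6 b47 a8
Rows 1 and 3 agree on D; apply D→G and equate their G entries.
Rows 1 and 4 agree on D; apply D→G and equate their G entries.
Rows 1 and 2 agree on A; apply A→H and equate their H entries.
Rows 1 and 2 agree on H; apply H→B and equate their B entries.
No row becomes fully distinguished — the join is lossy.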